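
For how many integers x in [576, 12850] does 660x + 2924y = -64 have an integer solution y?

gcd(2924, 660) = 4.
By Bézout, 660·(350) + 2924·(-79) = 4.
Particular solution: (248, -56).
General solution: x = 248 + 731t, y = -56 - 165t for integer t.
576 ≤ 248 + 731t ≤ 12850 gives t ∈ [1, 17], which is 17 values.

17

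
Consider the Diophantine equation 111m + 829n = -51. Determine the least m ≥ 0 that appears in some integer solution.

gcd(829, 111) = 1.
1 divides -51, so solutions exist.
By Bézout, 111×(239) + 829×(-32) = 1.
Scale by -51/1 = -51: (m₀, n₀) = (-12189, 1632).
General solution: m = -12189 + 829t, n = 1632 - 111t for integer t.
m ≥ 0: smallest is -12189 mod 829 = 246 (at t = 15), with n = -33.

246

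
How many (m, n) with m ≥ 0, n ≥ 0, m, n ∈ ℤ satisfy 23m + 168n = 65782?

gcd(168, 23):
  168 = 7×23 + 7
  23 = 3×7 + 2
  7 = 3×2 + 1
  2 = 2×1
so gcd(168, 23) = 1.
Back-substitute for Bézout coefficients:
  1 = 7 - 3×2
  ... = 23×(-73) + 168×(10)
Scale by 65782: one solution is (-4802086, 657820). Reduce m mod 168: (26, 388).
General: m = 26 + 168t, n = 388 - 23t.
m ≥ 0 ⇒ t ≥ 0; n ≥ 0 ⇒ t ≤ 16. So t ∈ [0, 16]: 17 solutions.

17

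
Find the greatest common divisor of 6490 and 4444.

gcd(6490, 4444) = 22  (6490 = 1·4444 + 2046, 4444 = 2·2046 + 352, 2046 = 5·352 + 286, 352 = 1·286 + 66, 286 = 4·66 + 22, 66 = 3·22).

22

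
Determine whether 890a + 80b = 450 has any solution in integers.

gcd(890, 80) = 10  (890 = 11·80 + 10, 80 = 8·10).
10 divides 450, so integer solutions exist.

yes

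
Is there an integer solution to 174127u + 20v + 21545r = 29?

gcd(174127, 20) = 1  (174127 = 8706·20 + 7, 20 = 2·7 + 6, 7 = 1·6 + 1, 6 = 6·1).
gcd(1, 21545) = 1.
1 divides 29, so integer solutions exist.

yes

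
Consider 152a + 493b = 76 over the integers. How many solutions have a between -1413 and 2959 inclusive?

9

gcd(493, 152):
  493 = 3·152 + 37
  152 = 4·37 + 4
  37 = 9·4 + 1
  4 = 4·1
so gcd(493, 152) = 1.
Back-substitute for Bézout coefficients:
  1 = 37 - 9·4
  ... = 152·(-120) + 493·(37)
Scale by 76: particular solution (-9120, 2812); reduce a mod 493: (247, -76).
General solution: a = 247 + 493t, b = -76 - 152t for integer t.
-1413 ≤ 247 + 493t ≤ 2959 gives t ∈ [-3, 5], which is 9 values.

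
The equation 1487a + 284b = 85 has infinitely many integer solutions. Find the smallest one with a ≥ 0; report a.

103

gcd(1487, 284):
  1487 = 5×284 + 67
  284 = 4×67 + 16
  67 = 4×16 + 3
  16 = 5×3 + 1
  3 = 3×1
so gcd(1487, 284) = 1.
1 divides 85, so solutions exist.
Back-substitute for Bézout coefficients:
  1 = 16 - 5×3
  ... = 1487×(-89) + 284×(466)
Scale by 85/1 = 85: (a₀, b₀) = (-7565, 39610).
General solution: a = -7565 + 284t, b = 39610 - 1487t for integer t.
a ≥ 0: smallest is -7565 mod 284 = 103 (at t = 27), with b = -539.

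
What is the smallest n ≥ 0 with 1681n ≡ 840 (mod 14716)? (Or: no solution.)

gcd(14716, 1681):
  14716 = 8·1681 + 1268
  1681 = 1·1268 + 413
  1268 = 3·413 + 29
  413 = 14·29 + 7
  29 = 4·7 + 1
  7 = 7·1
so gcd(14716, 1681) = 1.
1 divides 840, so solutions exist.
Back-substitute for Bézout coefficients:
  1 = 29 - 4·7
  ... = 1681·(-2031) + 14716·(232)
So 1681·(-2031) ≡ 1 (mod 14716); multiply by 840: n ≡ -1706040 (mod 14716).
Smallest nonnegative: n = -1706040 mod 14716 = 1016.

1016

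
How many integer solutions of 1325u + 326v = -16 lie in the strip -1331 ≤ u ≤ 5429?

gcd(1325, 326) = 1.
By Bézout, 1325·(-31) + 326·(126) = 1.
Particular solution: (170, -691).
General solution: u = 170 + 326t, v = -691 - 1325t for integer t.
-1331 ≤ 170 + 326t ≤ 5429 gives t ∈ [-4, 16], which is 21 values.

21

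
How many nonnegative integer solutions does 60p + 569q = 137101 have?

4

gcd(569, 60) = 1  (569 = 9×60 + 29, 60 = 2×29 + 2, 29 = 14×2 + 1, 2 = 2×1).
Back-substituting, 60×(-275) + 569×(29) = 1.
Scale by 137101: one solution is (-37702775, 3975929). Reduce p mod 569: (303, 209).
General: p = 303 + 569t, q = 209 - 60t.
p ≥ 0 ⇒ t ≥ 0; q ≥ 0 ⇒ t ≤ 3. So t ∈ [0, 3]: 4 solutions.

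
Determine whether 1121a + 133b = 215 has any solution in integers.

gcd(1121, 133) = 19  (1121 = 8·133 + 57, 133 = 2·57 + 19, 57 = 3·19).
19 does not divide 215 (remainder 6), so no integer solutions.

no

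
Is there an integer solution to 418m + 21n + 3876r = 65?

gcd(418, 21) = 1  (418 = 19×21 + 19, 21 = 1×19 + 2, 19 = 9×2 + 1, 2 = 2×1).
gcd(1, 3876) = 1.
1 divides 65, so integer solutions exist.

yes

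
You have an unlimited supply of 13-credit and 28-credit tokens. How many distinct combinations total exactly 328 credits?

1

Need nonnegative integers with 13j + 28k = 328.
gcd(13, 28) = 1, and 13·(13) + 28·(-6) = 1.
So (j₀, k₀) = (4264, -1968); general j = 4264 + 28t, k = -1968 - 13t.
j ≥ 0 ⇒ t ≥ -152; k ≥ 0 ⇒ t ≤ -152. That's 1 value of t.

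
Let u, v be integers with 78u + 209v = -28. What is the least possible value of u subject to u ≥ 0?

gcd(209, 78) = 1.
1 divides -28, so solutions exist.
By Bézout, 78×(67) + 209×(-25) = 1.
Scale by -28/1 = -28: (u₀, v₀) = (-1876, 700).
General solution: u = -1876 + 209t, v = 700 - 78t for integer t.
u ≥ 0: smallest is -1876 mod 209 = 5 (at t = 9), with v = -2.

5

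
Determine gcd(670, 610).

10

gcd(670, 610):
  670 = 1×610 + 60
  610 = 10×60 + 10
  60 = 6×10
so gcd(670, 610) = 10.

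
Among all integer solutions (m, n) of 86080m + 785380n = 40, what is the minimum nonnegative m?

5894

gcd(785380, 86080):
  785380 = 9*86080 + 10660
  86080 = 8*10660 + 800
  10660 = 13*800 + 260
  800 = 3*260 + 20
  260 = 13*20
so gcd(785380, 86080) = 20.
20 divides 40, so solutions exist.
Back-substitute for Bézout coefficients:
  20 = 800 - 3*260
  ... = 86080*(2947) + 785380*(-323)
Scale by 40/20 = 2: (m₀, n₀) = (5894, -646).
General solution: m = 5894 + 39269t, n = -646 - 4304t for integer t.
m ≥ 0: smallest is 5894 mod 39269 = 5894 (at t = 0), with n = -646.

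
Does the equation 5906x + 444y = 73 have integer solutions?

no

gcd(5906, 444) = 2.
2 does not divide 73 (remainder 1), so no integer solutions.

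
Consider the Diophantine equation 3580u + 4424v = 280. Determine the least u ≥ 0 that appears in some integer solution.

gcd(4424, 3580) = 4  (4424 = 1*3580 + 844, 3580 = 4*844 + 204, 844 = 4*204 + 28, 204 = 7*28 + 8, 28 = 3*8 + 4, 8 = 2*4).
4 divides 280, so solutions exist.
Back-substituting, 3580*(-477) + 4424*(386) = 4.
Scale by 280/4 = 70: (u₀, v₀) = (-33390, 27020).
General solution: u = -33390 + 1106t, v = 27020 - 895t for integer t.
u ≥ 0: smallest is -33390 mod 1106 = 896 (at t = 31), with v = -725.

896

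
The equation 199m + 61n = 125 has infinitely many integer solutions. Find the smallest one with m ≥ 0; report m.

gcd(199, 61):
  199 = 3*61 + 16
  61 = 3*16 + 13
  16 = 1*13 + 3
  13 = 4*3 + 1
  3 = 3*1
so gcd(199, 61) = 1.
1 divides 125, so solutions exist.
Back-substitute for Bézout coefficients:
  1 = 13 - 4*3
  ... = 199*(-19) + 61*(62)
Scale by 125/1 = 125: (m₀, n₀) = (-2375, 7750).
General solution: m = -2375 + 61t, n = 7750 - 199t for integer t.
m ≥ 0: smallest is -2375 mod 61 = 4 (at t = 39), with n = -11.

4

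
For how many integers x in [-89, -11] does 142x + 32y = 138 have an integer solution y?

5

gcd(142, 32) = 2.
By Bézout, 142*(7) + 32*(-31) = 2.
Particular solution: (3, -9).
General solution: x = 3 + 16t, y = -9 - 71t for integer t.
-89 ≤ 3 + 16t ≤ -11 gives t ∈ [-5, -1], which is 5 values.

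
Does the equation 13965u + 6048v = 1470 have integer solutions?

gcd(13965, 6048) = 21.
21 divides 1470, so integer solutions exist.

yes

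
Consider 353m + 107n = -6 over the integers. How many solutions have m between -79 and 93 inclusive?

2

gcd(353, 107) = 1.
By Bézout, 353×(-10) + 107×(33) = 1.
Particular solution: (60, -198).
General solution: m = 60 + 107t, n = -198 - 353t for integer t.
-79 ≤ 60 + 107t ≤ 93 gives t ∈ [-1, 0], which is 2 values.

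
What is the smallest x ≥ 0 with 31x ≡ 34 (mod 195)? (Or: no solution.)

64

gcd(195, 31) = 1.
1 divides 34, so solutions exist.
By Bézout, 31×(-44) + 195×(7) = 1.
So 31×(-44) ≡ 1 (mod 195); multiply by 34: x ≡ -1496 (mod 195).
Smallest nonnegative: x = -1496 mod 195 = 64.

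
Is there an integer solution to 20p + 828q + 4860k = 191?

no

gcd(828, 20) = 4  (828 = 41·20 + 8, 20 = 2·8 + 4, 8 = 2·4).
gcd(4, 4860) = 4.
4 does not divide 191 (remainder 3), so no integer solutions.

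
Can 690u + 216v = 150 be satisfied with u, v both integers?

gcd(690, 216) = 6.
6 divides 150, so integer solutions exist.

yes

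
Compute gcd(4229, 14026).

1

gcd(14026, 4229):
  14026 = 3×4229 + 1339
  4229 = 3×1339 + 212
  1339 = 6×212 + 67
  212 = 3×67 + 11
  67 = 6×11 + 1
  11 = 11×1
so gcd(14026, 4229) = 1.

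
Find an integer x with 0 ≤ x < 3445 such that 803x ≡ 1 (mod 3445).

2617

gcd(3445, 803) = 1  (3445 = 4·803 + 233, 803 = 3·233 + 104, 233 = 2·104 + 25, 104 = 4·25 + 4, 25 = 6·4 + 1, 4 = 4·1).
Back-substituting, 803·(-828) + 3445·(193) = 1.
So 803·-828 ≡ 1 (mod 3445), and -828 mod 3445 = 2617.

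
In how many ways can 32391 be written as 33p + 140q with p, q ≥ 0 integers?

7

gcd(140, 33) = 1  (140 = 4*33 + 8, 33 = 4*8 + 1, 8 = 8*1).
Back-substituting, 33*(17) + 140*(-4) = 1.
Scale by 32391: one solution is (550647, -129564). Reduce p mod 140: (27, 225).
General: p = 27 + 140t, q = 225 - 33t.
p ≥ 0 ⇒ t ≥ 0; q ≥ 0 ⇒ t ≤ 6. So t ∈ [0, 6]: 7 solutions.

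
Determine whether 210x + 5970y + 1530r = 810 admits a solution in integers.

gcd(5970, 210) = 30.
gcd(30, 1530) = 30.
30 divides 810, so integer solutions exist.

yes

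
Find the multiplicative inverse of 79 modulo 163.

130

gcd(163, 79) = 1  (163 = 2·79 + 5, 79 = 15·5 + 4, 5 = 1·4 + 1, 4 = 4·1).
Back-substituting, 79·(-33) + 163·(16) = 1.
So 79·-33 ≡ 1 (mod 163), and -33 mod 163 = 130.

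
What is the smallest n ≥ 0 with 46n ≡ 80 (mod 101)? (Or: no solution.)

gcd(101, 46) = 1.
1 divides 80, so solutions exist.
By Bézout, 46·(11) + 101·(-5) = 1.
So 46·(11) ≡ 1 (mod 101); multiply by 80: n ≡ 880 (mod 101).
Smallest nonnegative: n = 880 mod 101 = 72.

72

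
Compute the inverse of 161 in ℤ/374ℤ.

gcd(374, 161) = 1  (374 = 2*161 + 52, 161 = 3*52 + 5, 52 = 10*5 + 2, 5 = 2*2 + 1, 2 = 2*1).
Back-substituting, 161*(151) + 374*(-65) = 1.
So 161*151 ≡ 1 (mod 374), and 151 mod 374 = 151.

151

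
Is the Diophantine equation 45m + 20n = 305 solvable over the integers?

gcd(45, 20) = 5  (45 = 2×20 + 5, 20 = 4×5).
5 divides 305, so integer solutions exist.

yes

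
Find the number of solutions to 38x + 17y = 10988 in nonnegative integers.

17

gcd(38, 17) = 1  (38 = 2·17 + 4, 17 = 4·4 + 1, 4 = 4·1).
Back-substituting, 38·(-4) + 17·(9) = 1.
Scale by 10988: one solution is (-43952, 98892). Reduce x mod 17: (10, 624).
General: x = 10 + 17t, y = 624 - 38t.
x ≥ 0 ⇒ t ≥ 0; y ≥ 0 ⇒ t ≤ 16. So t ∈ [0, 16]: 17 solutions.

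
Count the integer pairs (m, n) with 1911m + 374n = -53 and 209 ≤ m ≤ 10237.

gcd(1911, 374):
  1911 = 5*374 + 41
  374 = 9*41 + 5
  41 = 8*5 + 1
  5 = 5*1
so gcd(1911, 374) = 1.
Back-substitute for Bézout coefficients:
  1 = 41 - 8*5
  ... = 1911*(73) + 374*(-373)
Scale by -53: particular solution (-3869, 19769); reduce m mod 374: (245, -1252).
General solution: m = 245 + 374t, n = -1252 - 1911t for integer t.
209 ≤ 245 + 374t ≤ 10237 gives t ∈ [0, 26], which is 27 values.

27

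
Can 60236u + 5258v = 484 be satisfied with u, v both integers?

gcd(60236, 5258):
  60236 = 11×5258 + 2398
  5258 = 2×2398 + 462
  2398 = 5×462 + 88
  462 = 5×88 + 22
  88 = 4×22
so gcd(60236, 5258) = 22.
22 divides 484, so integer solutions exist.

yes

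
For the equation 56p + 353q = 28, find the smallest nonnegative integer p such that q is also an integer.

gcd(353, 56) = 1.
1 divides 28, so solutions exist.
By Bézout, 56·(145) + 353·(-23) = 1.
Scale by 28/1 = 28: (p₀, q₀) = (4060, -644).
General solution: p = 4060 + 353t, q = -644 - 56t for integer t.
p ≥ 0: smallest is 4060 mod 353 = 177 (at t = -11), with q = -28.

177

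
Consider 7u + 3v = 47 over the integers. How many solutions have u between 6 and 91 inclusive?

28

gcd(7, 3) = 1  (7 = 2·3 + 1, 3 = 3·1).
Back-substituting, 7·(1) + 3·(-2) = 1.
Scale by 47: particular solution (47, -94); reduce u mod 3: (2, 11).
General solution: u = 2 + 3t, v = 11 - 7t for integer t.
6 ≤ 2 + 3t ≤ 91 gives t ∈ [2, 29], which is 28 values.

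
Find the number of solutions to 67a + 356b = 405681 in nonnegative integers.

gcd(356, 67) = 1.
By Bézout, 67*(-85) + 356*(16) = 1.
One solution: (343, 1075).
General: a = 343 + 356t, b = 1075 - 67t.
a ≥ 0 ⇒ t ≥ 0; b ≥ 0 ⇒ t ≤ 16. So t ∈ [0, 16]: 17 solutions.

17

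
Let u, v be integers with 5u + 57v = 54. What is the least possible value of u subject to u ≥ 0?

45

gcd(57, 5) = 1.
1 divides 54, so solutions exist.
By Bézout, 5·(23) + 57·(-2) = 1.
Scale by 54/1 = 54: (u₀, v₀) = (1242, -108).
General solution: u = 1242 + 57t, v = -108 - 5t for integer t.
u ≥ 0: smallest is 1242 mod 57 = 45 (at t = -21), with v = -3.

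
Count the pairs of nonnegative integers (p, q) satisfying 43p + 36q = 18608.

gcd(43, 36) = 1.
By Bézout, 43×(-5) + 36×(6) = 1.
One solution: (20, 493).
General: p = 20 + 36t, q = 493 - 43t.
p ≥ 0 ⇒ t ≥ 0; q ≥ 0 ⇒ t ≤ 11. So t ∈ [0, 11]: 12 solutions.

12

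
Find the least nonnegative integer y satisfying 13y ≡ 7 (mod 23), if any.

20

gcd(23, 13) = 1.
1 divides 7, so solutions exist.
By Bézout, 13*(-7) + 23*(4) = 1.
So 13*(-7) ≡ 1 (mod 23); multiply by 7: y ≡ -49 (mod 23).
Smallest nonnegative: y = -49 mod 23 = 20.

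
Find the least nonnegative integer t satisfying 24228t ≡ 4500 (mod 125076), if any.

gcd(125076, 24228) = 12  (125076 = 5*24228 + 3936, 24228 = 6*3936 + 612, 3936 = 6*612 + 264, 612 = 2*264 + 84, 264 = 3*84 + 12, 84 = 7*12).
12 divides 4500, so solutions exist.
Back-substituting, 24228*(-1430) + 125076*(277) = 12.
So 24228*(-1430) ≡ 12 (mod 125076); multiply by 375: t ≡ -536250 (mod 10423).
Smallest nonnegative: t = -536250 mod 10423 = 5746.

5746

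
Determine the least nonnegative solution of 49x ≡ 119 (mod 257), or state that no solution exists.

gcd(257, 49) = 1.
1 divides 119, so solutions exist.
By Bézout, 49×(21) + 257×(-4) = 1.
So 49×(21) ≡ 1 (mod 257); multiply by 119: x ≡ 2499 (mod 257).
Smallest nonnegative: x = 2499 mod 257 = 186.

186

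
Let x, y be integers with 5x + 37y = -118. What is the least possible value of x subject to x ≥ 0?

gcd(37, 5):
  37 = 7*5 + 2
  5 = 2*2 + 1
  2 = 2*1
so gcd(37, 5) = 1.
1 divides -118, so solutions exist.
Back-substitute for Bézout coefficients:
  1 = 5 - 2*2
  ... = 5*(15) + 37*(-2)
Scale by -118/1 = -118: (x₀, y₀) = (-1770, 236).
General solution: x = -1770 + 37t, y = 236 - 5t for integer t.
x ≥ 0: smallest is -1770 mod 37 = 6 (at t = 48), with y = -4.

6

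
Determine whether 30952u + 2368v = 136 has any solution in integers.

yes

gcd(30952, 2368):
  30952 = 13*2368 + 168
  2368 = 14*168 + 16
  168 = 10*16 + 8
  16 = 2*8
so gcd(30952, 2368) = 8.
8 divides 136, so integer solutions exist.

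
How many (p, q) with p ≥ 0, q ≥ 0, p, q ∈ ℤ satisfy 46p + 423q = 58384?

3

gcd(423, 46):
  423 = 9·46 + 9
  46 = 5·9 + 1
  9 = 9·1
so gcd(423, 46) = 1.
Back-substitute for Bézout coefficients:
  1 = 46 - 5·9
  ... = 46·(46) + 423·(-5)
Scale by 58384: one solution is (2685664, -291920). Reduce p mod 423: (37, 134).
General: p = 37 + 423t, q = 134 - 46t.
p ≥ 0 ⇒ t ≥ 0; q ≥ 0 ⇒ t ≤ 2. So t ∈ [0, 2]: 3 solutions.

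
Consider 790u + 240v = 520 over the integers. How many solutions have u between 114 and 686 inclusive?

gcd(790, 240) = 10.
By Bézout, 790·(7) + 240·(-23) = 10.
Particular solution: (4, -11).
General solution: u = 4 + 24t, v = -11 - 79t for integer t.
114 ≤ 4 + 24t ≤ 686 gives t ∈ [5, 28], which is 24 values.

24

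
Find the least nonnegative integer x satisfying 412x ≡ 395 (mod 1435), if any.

gcd(1435, 412) = 1.
1 divides 395, so solutions exist.
By Bézout, 412·(-512) + 1435·(147) = 1.
So 412·(-512) ≡ 1 (mod 1435); multiply by 395: x ≡ -202240 (mod 1435).
Smallest nonnegative: x = -202240 mod 1435 = 95.

95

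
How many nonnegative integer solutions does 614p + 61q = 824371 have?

22

gcd(614, 61):
  614 = 10×61 + 4
  61 = 15×4 + 1
  4 = 4×1
so gcd(614, 61) = 1.
Back-substitute for Bézout coefficients:
  1 = 61 - 15×4
  ... = 614×(-15) + 61×(151)
Scale by 824371: one solution is (-12365565, 124480021). Reduce p mod 61: (50, 13011).
General: p = 50 + 61t, q = 13011 - 614t.
p ≥ 0 ⇒ t ≥ 0; q ≥ 0 ⇒ t ≤ 21. So t ∈ [0, 21]: 22 solutions.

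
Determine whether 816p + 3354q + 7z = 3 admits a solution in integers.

gcd(3354, 816) = 6  (3354 = 4*816 + 90, 816 = 9*90 + 6, 90 = 15*6).
gcd(6, 7) = 1.
1 divides 3, so integer solutions exist.

yes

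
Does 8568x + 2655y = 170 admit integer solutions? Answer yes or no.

no

gcd(8568, 2655) = 9  (8568 = 3·2655 + 603, 2655 = 4·603 + 243, 603 = 2·243 + 117, 243 = 2·117 + 9, 117 = 13·9).
9 does not divide 170 (remainder 8), so no integer solutions.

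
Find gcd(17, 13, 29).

1

gcd(17, 13) = 1.
gcd(1, 29) = 1.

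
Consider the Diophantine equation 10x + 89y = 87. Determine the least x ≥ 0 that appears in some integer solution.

gcd(89, 10):
  89 = 8·10 + 9
  10 = 1·9 + 1
  9 = 9·1
so gcd(89, 10) = 1.
1 divides 87, so solutions exist.
Back-substitute for Bézout coefficients:
  1 = 10 - 1·9
  ... = 10·(9) + 89·(-1)
Scale by 87/1 = 87: (x₀, y₀) = (783, -87).
General solution: x = 783 + 89t, y = -87 - 10t for integer t.
x ≥ 0: smallest is 783 mod 89 = 71 (at t = -8), with y = -7.

71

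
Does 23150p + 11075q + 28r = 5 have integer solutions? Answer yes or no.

yes

gcd(23150, 11075):
  23150 = 2×11075 + 1000
  11075 = 11×1000 + 75
  1000 = 13×75 + 25
  75 = 3×25
so gcd(23150, 11075) = 25.
gcd(25, 28) = 1.
1 divides 5, so integer solutions exist.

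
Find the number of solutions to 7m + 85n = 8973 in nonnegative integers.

gcd(85, 7) = 1.
By Bézout, 7*(-12) + 85*(1) = 1.
One solution: (19, 104).
General: m = 19 + 85t, n = 104 - 7t.
m ≥ 0 ⇒ t ≥ 0; n ≥ 0 ⇒ t ≤ 14. So t ∈ [0, 14]: 15 solutions.

15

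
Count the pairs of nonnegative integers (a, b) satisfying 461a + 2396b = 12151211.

11

gcd(2396, 461) = 1.
By Bézout, 461*(-395) + 2396*(76) = 1.
One solution: (1151, 4850).
General: a = 1151 + 2396t, b = 4850 - 461t.
a ≥ 0 ⇒ t ≥ 0; b ≥ 0 ⇒ t ≤ 10. So t ∈ [0, 10]: 11 solutions.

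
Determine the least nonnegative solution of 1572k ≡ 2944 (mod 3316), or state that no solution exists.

gcd(3316, 1572):
  3316 = 2*1572 + 172
  1572 = 9*172 + 24
  172 = 7*24 + 4
  24 = 6*4
so gcd(3316, 1572) = 4.
4 divides 2944, so solutions exist.
Back-substitute for Bézout coefficients:
  4 = 172 - 7*24
  ... = 1572*(-135) + 3316*(64)
So 1572*(-135) ≡ 4 (mod 3316); multiply by 736: k ≡ -99360 (mod 829).
Smallest nonnegative: k = -99360 mod 829 = 120.

120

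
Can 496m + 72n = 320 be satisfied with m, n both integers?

yes

gcd(496, 72) = 8.
8 divides 320, so integer solutions exist.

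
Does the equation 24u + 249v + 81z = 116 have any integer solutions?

no

gcd(249, 24) = 3  (249 = 10*24 + 9, 24 = 2*9 + 6, 9 = 1*6 + 3, 6 = 2*3).
gcd(3, 81) = 3.
3 does not divide 116 (remainder 2), so no integer solutions.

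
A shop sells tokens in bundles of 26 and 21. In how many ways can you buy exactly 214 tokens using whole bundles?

Need nonnegative integers with 26j + 21k = 214.
gcd(26, 21) = 1, and 26·(-4) + 21·(5) = 1.
So (j₀, k₀) = (-856, 1070); general j = -856 + 21t, k = 1070 - 26t.
j ≥ 0 ⇒ t ≥ 41; k ≥ 0 ⇒ t ≤ 41. That's 1 value of t.

1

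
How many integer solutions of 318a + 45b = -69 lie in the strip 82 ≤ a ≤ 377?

20

gcd(318, 45) = 3  (318 = 7×45 + 3, 45 = 15×3).
Back-substituting, 318×(1) + 45×(-7) = 3.
Scale by -23: particular solution (-23, 161); reduce a mod 15: (7, -51).
General solution: a = 7 + 15t, b = -51 - 106t for integer t.
82 ≤ 7 + 15t ≤ 377 gives t ∈ [5, 24], which is 20 values.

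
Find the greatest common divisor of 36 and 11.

gcd(36, 11) = 1  (36 = 3·11 + 3, 11 = 3·3 + 2, 3 = 1·2 + 1, 2 = 2·1).

1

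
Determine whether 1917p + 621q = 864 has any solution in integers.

gcd(1917, 621) = 27.
27 divides 864, so integer solutions exist.

yes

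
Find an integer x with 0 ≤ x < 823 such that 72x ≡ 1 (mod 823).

743

gcd(823, 72) = 1.
By Bézout, 72·(-80) + 823·(7) = 1.
So 72·-80 ≡ 1 (mod 823), and -80 mod 823 = 743.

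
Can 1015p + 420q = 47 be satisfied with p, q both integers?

gcd(1015, 420) = 35  (1015 = 2×420 + 175, 420 = 2×175 + 70, 175 = 2×70 + 35, 70 = 2×35).
35 does not divide 47 (remainder 12), so no integer solutions.

no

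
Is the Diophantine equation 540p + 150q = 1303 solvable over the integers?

no

gcd(540, 150):
  540 = 3×150 + 90
  150 = 1×90 + 60
  90 = 1×60 + 30
  60 = 2×30
so gcd(540, 150) = 30.
30 does not divide 1303 (remainder 13), so no integer solutions.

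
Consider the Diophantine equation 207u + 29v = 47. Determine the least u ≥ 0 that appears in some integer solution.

gcd(207, 29):
  207 = 7*29 + 4
  29 = 7*4 + 1
  4 = 4*1
so gcd(207, 29) = 1.
1 divides 47, so solutions exist.
Back-substitute for Bézout coefficients:
  1 = 29 - 7*4
  ... = 207*(-7) + 29*(50)
Scale by 47/1 = 47: (u₀, v₀) = (-329, 2350).
General solution: u = -329 + 29t, v = 2350 - 207t for integer t.
u ≥ 0: smallest is -329 mod 29 = 19 (at t = 12), with v = -134.

19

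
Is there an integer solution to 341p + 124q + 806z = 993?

no

gcd(341, 124) = 31  (341 = 2×124 + 93, 124 = 1×93 + 31, 93 = 3×31).
gcd(31, 806) = 31.
31 does not divide 993 (remainder 1), so no integer solutions.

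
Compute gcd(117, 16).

1

gcd(117, 16) = 1  (117 = 7×16 + 5, 16 = 3×5 + 1, 5 = 5×1).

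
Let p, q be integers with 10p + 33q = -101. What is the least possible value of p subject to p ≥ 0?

13

gcd(33, 10) = 1.
1 divides -101, so solutions exist.
By Bézout, 10×(10) + 33×(-3) = 1.
Scale by -101/1 = -101: (p₀, q₀) = (-1010, 303).
General solution: p = -1010 + 33t, q = 303 - 10t for integer t.
p ≥ 0: smallest is -1010 mod 33 = 13 (at t = 31), with q = -7.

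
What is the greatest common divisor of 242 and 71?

gcd(242, 71) = 1  (242 = 3·71 + 29, 71 = 2·29 + 13, 29 = 2·13 + 3, 13 = 4·3 + 1, 3 = 3·1).

1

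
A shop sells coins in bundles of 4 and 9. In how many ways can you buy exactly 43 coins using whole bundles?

1

Need nonnegative integers with 4j + 9k = 43.
gcd(4, 9) = 1, and 4·(-2) + 9·(1) = 1.
So (j₀, k₀) = (-86, 43); general j = -86 + 9t, k = 43 - 4t.
j ≥ 0 ⇒ t ≥ 10; k ≥ 0 ⇒ t ≤ 10. That's 1 value of t.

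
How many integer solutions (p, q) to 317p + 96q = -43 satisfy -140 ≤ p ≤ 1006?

12

gcd(317, 96) = 1  (317 = 3×96 + 29, 96 = 3×29 + 9, 29 = 3×9 + 2, 9 = 4×2 + 1, 2 = 2×1).
Back-substituting, 317×(-43) + 96×(142) = 1.
Scale by -43: particular solution (1849, -6106); reduce p mod 96: (25, -83).
General solution: p = 25 + 96t, q = -83 - 317t for integer t.
-140 ≤ 25 + 96t ≤ 1006 gives t ∈ [-1, 10], which is 12 values.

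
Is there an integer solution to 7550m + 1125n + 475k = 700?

yes

gcd(7550, 1125) = 25.
gcd(25, 475) = 25.
25 divides 700, so integer solutions exist.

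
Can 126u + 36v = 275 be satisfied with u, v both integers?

no

gcd(126, 36) = 18  (126 = 3·36 + 18, 36 = 2·18).
18 does not divide 275 (remainder 5), so no integer solutions.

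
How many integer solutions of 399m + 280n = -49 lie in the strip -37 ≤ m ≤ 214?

gcd(399, 280) = 7  (399 = 1*280 + 119, 280 = 2*119 + 42, 119 = 2*42 + 35, 42 = 1*35 + 7, 35 = 5*7).
Back-substituting, 399*(-7) + 280*(10) = 7.
Scale by -7: particular solution (49, -70); reduce m mod 40: (9, -13).
General solution: m = 9 + 40t, n = -13 - 57t for integer t.
-37 ≤ 9 + 40t ≤ 214 gives t ∈ [-1, 5], which is 7 values.

7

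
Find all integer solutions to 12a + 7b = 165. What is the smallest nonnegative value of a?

gcd(12, 7):
  12 = 1·7 + 5
  7 = 1·5 + 2
  5 = 2·2 + 1
  2 = 2·1
so gcd(12, 7) = 1.
1 divides 165, so solutions exist.
Back-substitute for Bézout coefficients:
  1 = 5 - 2·2
  ... = 12·(3) + 7·(-5)
Scale by 165/1 = 165: (a₀, b₀) = (495, -825).
General solution: a = 495 + 7t, b = -825 - 12t for integer t.
a ≥ 0: smallest is 495 mod 7 = 5 (at t = -70), with b = 15.

5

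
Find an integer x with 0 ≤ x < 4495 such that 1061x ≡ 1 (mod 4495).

4101

gcd(4495, 1061) = 1  (4495 = 4*1061 + 251, 1061 = 4*251 + 57, 251 = 4*57 + 23, 57 = 2*23 + 11, 23 = 2*11 + 1, 11 = 11*1).
Back-substituting, 1061*(-394) + 4495*(93) = 1.
So 1061*-394 ≡ 1 (mod 4495), and -394 mod 4495 = 4101.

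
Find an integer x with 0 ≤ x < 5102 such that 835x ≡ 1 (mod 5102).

gcd(5102, 835):
  5102 = 6·835 + 92
  835 = 9·92 + 7
  92 = 13·7 + 1
  7 = 7·1
so gcd(5102, 835) = 1.
Back-substitute for Bézout coefficients:
  1 = 92 - 13·7
  ... = 835·(-721) + 5102·(118)
So 835·-721 ≡ 1 (mod 5102), and -721 mod 5102 = 4381.

4381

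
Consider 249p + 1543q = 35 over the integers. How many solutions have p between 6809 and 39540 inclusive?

22

gcd(1543, 249) = 1.
By Bézout, 249*(-378) + 1543*(61) = 1.
Particular solution: (657, -106).
General solution: p = 657 + 1543t, q = -106 - 249t for integer t.
6809 ≤ 657 + 1543t ≤ 39540 gives t ∈ [4, 25], which is 22 values.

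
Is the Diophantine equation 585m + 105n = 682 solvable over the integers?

gcd(585, 105) = 15  (585 = 5·105 + 60, 105 = 1·60 + 45, 60 = 1·45 + 15, 45 = 3·15).
15 does not divide 682 (remainder 7), so no integer solutions.

no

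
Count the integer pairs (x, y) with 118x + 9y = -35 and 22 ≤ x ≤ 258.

26

gcd(118, 9) = 1  (118 = 13*9 + 1, 9 = 9*1).
Back-substituting, 118*(1) + 9*(-13) = 1.
Scale by -35: particular solution (-35, 455); reduce x mod 9: (1, -17).
General solution: x = 1 + 9t, y = -17 - 118t for integer t.
22 ≤ 1 + 9t ≤ 258 gives t ∈ [3, 28], which is 26 values.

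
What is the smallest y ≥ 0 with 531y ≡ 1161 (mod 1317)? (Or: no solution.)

151

gcd(1317, 531) = 3  (1317 = 2*531 + 255, 531 = 2*255 + 21, 255 = 12*21 + 3, 21 = 7*3).
3 divides 1161, so solutions exist.
Back-substituting, 531*(-62) + 1317*(25) = 3.
So 531*(-62) ≡ 3 (mod 1317); multiply by 387: y ≡ -23994 (mod 439).
Smallest nonnegative: y = -23994 mod 439 = 151.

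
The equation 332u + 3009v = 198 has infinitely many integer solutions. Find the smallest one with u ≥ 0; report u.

345

gcd(3009, 332):
  3009 = 9·332 + 21
  332 = 15·21 + 17
  21 = 1·17 + 4
  17 = 4·4 + 1
  4 = 4·1
so gcd(3009, 332) = 1.
1 divides 198, so solutions exist.
Back-substitute for Bézout coefficients:
  1 = 17 - 4·4
  ... = 332·(716) + 3009·(-79)
Scale by 198/1 = 198: (u₀, v₀) = (141768, -15642).
General solution: u = 141768 + 3009t, v = -15642 - 332t for integer t.
u ≥ 0: smallest is 141768 mod 3009 = 345 (at t = -47), with v = -38.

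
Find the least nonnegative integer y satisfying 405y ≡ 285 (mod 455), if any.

58

gcd(455, 405):
  455 = 1·405 + 50
  405 = 8·50 + 5
  50 = 10·5
so gcd(455, 405) = 5.
5 divides 285, so solutions exist.
Back-substitute for Bézout coefficients:
  5 = 405 - 8·50
  ... = 405·(9) + 455·(-8)
So 405·(9) ≡ 5 (mod 455); multiply by 57: y ≡ 513 (mod 91).
Smallest nonnegative: y = 513 mod 91 = 58.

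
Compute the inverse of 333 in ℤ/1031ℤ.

161

gcd(1031, 333):
  1031 = 3·333 + 32
  333 = 10·32 + 13
  32 = 2·13 + 6
  13 = 2·6 + 1
  6 = 6·1
so gcd(1031, 333) = 1.
Back-substitute for Bézout coefficients:
  1 = 13 - 2·6
  ... = 333·(161) + 1031·(-52)
So 333·161 ≡ 1 (mod 1031), and 161 mod 1031 = 161.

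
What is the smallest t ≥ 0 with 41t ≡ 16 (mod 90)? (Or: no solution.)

gcd(90, 41):
  90 = 2·41 + 8
  41 = 5·8 + 1
  8 = 8·1
so gcd(90, 41) = 1.
1 divides 16, so solutions exist.
Back-substitute for Bézout coefficients:
  1 = 41 - 5·8
  ... = 41·(11) + 90·(-5)
So 41·(11) ≡ 1 (mod 90); multiply by 16: t ≡ 176 (mod 90).
Smallest nonnegative: t = 176 mod 90 = 86.

86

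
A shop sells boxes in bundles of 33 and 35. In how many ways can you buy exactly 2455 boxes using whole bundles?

2

Need nonnegative integers with 33j + 35k = 2455.
gcd(33, 35) = 1, and 33·(17) + 35·(-16) = 1.
So (j₀, k₀) = (41735, -39280); general j = 41735 + 35t, k = -39280 - 33t.
j ≥ 0 ⇒ t ≥ -1192; k ≥ 0 ⇒ t ≤ -1191. That's 2 values of t.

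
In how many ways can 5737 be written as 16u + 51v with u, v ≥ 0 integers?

gcd(51, 16) = 1.
By Bézout, 16·(16) + 51·(-5) = 1.
One solution: (43, 99).
General: u = 43 + 51t, v = 99 - 16t.
u ≥ 0 ⇒ t ≥ 0; v ≥ 0 ⇒ t ≤ 6. So t ∈ [0, 6]: 7 solutions.

7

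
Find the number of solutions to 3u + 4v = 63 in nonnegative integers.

6

gcd(4, 3):
  4 = 1·3 + 1
  3 = 3·1
so gcd(4, 3) = 1.
Back-substitute for Bézout coefficients:
  1 = 4 - 1·3
  ... = 3·(-1) + 4·(1)
Scale by 63: one solution is (-63, 63). Reduce u mod 4: (1, 15).
General: u = 1 + 4t, v = 15 - 3t.
u ≥ 0 ⇒ t ≥ 0; v ≥ 0 ⇒ t ≤ 5. So t ∈ [0, 5]: 6 solutions.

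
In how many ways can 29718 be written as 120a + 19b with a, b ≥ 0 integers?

13

gcd(120, 19):
  120 = 6×19 + 6
  19 = 3×6 + 1
  6 = 6×1
so gcd(120, 19) = 1.
Back-substitute for Bézout coefficients:
  1 = 19 - 3×6
  ... = 120×(-3) + 19×(19)
Scale by 29718: one solution is (-89154, 564642). Reduce a mod 19: (13, 1482).
General: a = 13 + 19t, b = 1482 - 120t.
a ≥ 0 ⇒ t ≥ 0; b ≥ 0 ⇒ t ≤ 12. So t ∈ [0, 12]: 13 solutions.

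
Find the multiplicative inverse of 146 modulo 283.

126

gcd(283, 146) = 1.
By Bézout, 146×(126) + 283×(-65) = 1.
So 146×126 ≡ 1 (mod 283), and 126 mod 283 = 126.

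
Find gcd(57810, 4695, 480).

15

gcd(57810, 4695):
  57810 = 12×4695 + 1470
  4695 = 3×1470 + 285
  1470 = 5×285 + 45
  285 = 6×45 + 15
  45 = 3×15
so gcd(57810, 4695) = 15.
gcd(15, 480) = 15.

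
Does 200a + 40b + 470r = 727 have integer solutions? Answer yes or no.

gcd(200, 40) = 40  (200 = 5×40).
gcd(40, 470) = 10.
10 does not divide 727 (remainder 7), so no integer solutions.

no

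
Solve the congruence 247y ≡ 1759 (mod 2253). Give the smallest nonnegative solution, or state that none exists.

gcd(2253, 247) = 1  (2253 = 9·247 + 30, 247 = 8·30 + 7, 30 = 4·7 + 2, 7 = 3·2 + 1, 2 = 2·1).
1 divides 1759, so solutions exist.
Back-substituting, 247·(976) + 2253·(-107) = 1.
So 247·(976) ≡ 1 (mod 2253); multiply by 1759: y ≡ 1716784 (mod 2253).
Smallest nonnegative: y = 1716784 mod 2253 = 2251.

2251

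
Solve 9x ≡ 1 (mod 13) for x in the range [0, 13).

gcd(13, 9):
  13 = 1*9 + 4
  9 = 2*4 + 1
  4 = 4*1
so gcd(13, 9) = 1.
Back-substitute for Bézout coefficients:
  1 = 9 - 2*4
  ... = 9*(3) + 13*(-2)
So 9*3 ≡ 1 (mod 13), and 3 mod 13 = 3.

3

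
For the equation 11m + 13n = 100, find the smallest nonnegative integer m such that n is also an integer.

gcd(13, 11) = 1.
1 divides 100, so solutions exist.
By Bézout, 11·(6) + 13·(-5) = 1.
Scale by 100/1 = 100: (m₀, n₀) = (600, -500).
General solution: m = 600 + 13t, n = -500 - 11t for integer t.
m ≥ 0: smallest is 600 mod 13 = 2 (at t = -46), with n = 6.

2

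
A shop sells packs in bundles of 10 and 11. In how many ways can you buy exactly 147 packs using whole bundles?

1

Need nonnegative integers with 10j + 11k = 147.
gcd(10, 11) = 1, and 10·(-1) + 11·(1) = 1.
So (j₀, k₀) = (-147, 147); general j = -147 + 11t, k = 147 - 10t.
j ≥ 0 ⇒ t ≥ 14; k ≥ 0 ⇒ t ≤ 14. That's 1 value of t.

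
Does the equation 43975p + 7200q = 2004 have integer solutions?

gcd(43975, 7200) = 25.
25 does not divide 2004 (remainder 4), so no integer solutions.

no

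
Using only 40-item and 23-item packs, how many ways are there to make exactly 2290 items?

2

Need nonnegative integers with 40j + 23k = 2290.
gcd(40, 23) = 1, and 40·(-4) + 23·(7) = 1.
So (j₀, k₀) = (-9160, 16030); general j = -9160 + 23t, k = 16030 - 40t.
j ≥ 0 ⇒ t ≥ 399; k ≥ 0 ⇒ t ≤ 400. That's 2 values of t.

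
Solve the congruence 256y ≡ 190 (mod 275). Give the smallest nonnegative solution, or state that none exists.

265

gcd(275, 256) = 1  (275 = 1×256 + 19, 256 = 13×19 + 9, 19 = 2×9 + 1, 9 = 9×1).
1 divides 190, so solutions exist.
Back-substituting, 256×(-29) + 275×(27) = 1.
So 256×(-29) ≡ 1 (mod 275); multiply by 190: y ≡ -5510 (mod 275).
Smallest nonnegative: y = -5510 mod 275 = 265.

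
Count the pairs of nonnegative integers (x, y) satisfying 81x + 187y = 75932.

5

gcd(187, 81) = 1.
By Bézout, 81×(-30) + 187×(13) = 1.
One solution: (74, 374).
General: x = 74 + 187t, y = 374 - 81t.
x ≥ 0 ⇒ t ≥ 0; y ≥ 0 ⇒ t ≤ 4. So t ∈ [0, 4]: 5 solutions.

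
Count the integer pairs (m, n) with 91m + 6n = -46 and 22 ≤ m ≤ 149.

gcd(91, 6) = 1  (91 = 15×6 + 1, 6 = 6×1).
Back-substituting, 91×(1) + 6×(-15) = 1.
Scale by -46: particular solution (-46, 690); reduce m mod 6: (2, -38).
General solution: m = 2 + 6t, n = -38 - 91t for integer t.
22 ≤ 2 + 6t ≤ 149 gives t ∈ [4, 24], which is 21 values.

21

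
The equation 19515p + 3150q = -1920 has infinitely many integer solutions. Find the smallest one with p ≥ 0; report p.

2

gcd(19515, 3150):
  19515 = 6×3150 + 615
  3150 = 5×615 + 75
  615 = 8×75 + 15
  75 = 5×15
so gcd(19515, 3150) = 15.
15 divides -1920, so solutions exist.
Back-substitute for Bézout coefficients:
  15 = 615 - 8×75
  ... = 19515×(41) + 3150×(-254)
Scale by -1920/15 = -128: (p₀, q₀) = (-5248, 32512).
General solution: p = -5248 + 210t, q = 32512 - 1301t for integer t.
p ≥ 0: smallest is -5248 mod 210 = 2 (at t = 25), with q = -13.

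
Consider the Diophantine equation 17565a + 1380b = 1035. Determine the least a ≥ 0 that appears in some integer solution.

gcd(17565, 1380):
  17565 = 12×1380 + 1005
  1380 = 1×1005 + 375
  1005 = 2×375 + 255
  375 = 1×255 + 120
  255 = 2×120 + 15
  120 = 8×15
so gcd(17565, 1380) = 15.
15 divides 1035, so solutions exist.
Back-substitute for Bézout coefficients:
  15 = 255 - 2×120
  ... = 17565×(11) + 1380×(-140)
Scale by 1035/15 = 69: (a₀, b₀) = (759, -9660).
General solution: a = 759 + 92t, b = -9660 - 1171t for integer t.
a ≥ 0: smallest is 759 mod 92 = 23 (at t = -8), with b = -292.

23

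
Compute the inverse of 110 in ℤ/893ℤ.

755

gcd(893, 110) = 1.
By Bézout, 110*(-138) + 893*(17) = 1.
So 110*-138 ≡ 1 (mod 893), and -138 mod 893 = 755.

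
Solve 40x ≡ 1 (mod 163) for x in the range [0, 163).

53

gcd(163, 40) = 1  (163 = 4·40 + 3, 40 = 13·3 + 1, 3 = 3·1).
Back-substituting, 40·(53) + 163·(-13) = 1.
So 40·53 ≡ 1 (mod 163), and 53 mod 163 = 53.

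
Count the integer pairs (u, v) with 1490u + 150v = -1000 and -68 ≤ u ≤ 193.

18

gcd(1490, 150):
  1490 = 9*150 + 140
  150 = 1*140 + 10
  140 = 14*10
so gcd(1490, 150) = 10.
Back-substitute for Bézout coefficients:
  10 = 150 - 1*140
  ... = 1490*(-1) + 150*(10)
Scale by -100: particular solution (100, -1000); reduce u mod 15: (10, -106).
General solution: u = 10 + 15t, v = -106 - 149t for integer t.
-68 ≤ 10 + 15t ≤ 193 gives t ∈ [-5, 12], which is 18 values.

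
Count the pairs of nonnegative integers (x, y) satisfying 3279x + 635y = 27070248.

13

gcd(3279, 635):
  3279 = 5*635 + 104
  635 = 6*104 + 11
  104 = 9*11 + 5
  11 = 2*5 + 1
  5 = 5*1
so gcd(3279, 635) = 1.
Back-substitute for Bézout coefficients:
  1 = 11 - 2*5
  ... = 3279*(-116) + 635*(599)
Scale by 27070248: one solution is (-3140148768, 16215078552). Reduce x mod 635: (527, 39909).
General: x = 527 + 635t, y = 39909 - 3279t.
x ≥ 0 ⇒ t ≥ 0; y ≥ 0 ⇒ t ≤ 12. So t ∈ [0, 12]: 13 solutions.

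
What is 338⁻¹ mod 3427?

1531

gcd(3427, 338):
  3427 = 10*338 + 47
  338 = 7*47 + 9
  47 = 5*9 + 2
  9 = 4*2 + 1
  2 = 2*1
so gcd(3427, 338) = 1.
Back-substitute for Bézout coefficients:
  1 = 9 - 4*2
  ... = 338*(1531) + 3427*(-151)
So 338*1531 ≡ 1 (mod 3427), and 1531 mod 3427 = 1531.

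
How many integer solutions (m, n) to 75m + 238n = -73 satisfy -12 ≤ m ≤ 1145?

gcd(238, 75) = 1.
By Bézout, 75×(73) + 238×(-23) = 1.
Particular solution: (145, -46).
General solution: m = 145 + 238t, n = -46 - 75t for integer t.
-12 ≤ 145 + 238t ≤ 1145 gives t ∈ [0, 4], which is 5 values.

5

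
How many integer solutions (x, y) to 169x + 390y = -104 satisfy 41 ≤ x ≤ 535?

gcd(390, 169) = 13.
By Bézout, 169×(7) + 390×(-3) = 13.
Particular solution: (4, -2).
General solution: x = 4 + 30t, y = -2 - 13t for integer t.
41 ≤ 4 + 30t ≤ 535 gives t ∈ [2, 17], which is 16 values.

16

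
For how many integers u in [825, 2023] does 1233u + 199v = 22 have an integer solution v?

6

gcd(1233, 199):
  1233 = 6*199 + 39
  199 = 5*39 + 4
  39 = 9*4 + 3
  4 = 1*3 + 1
  3 = 3*1
so gcd(1233, 199) = 1.
Back-substitute for Bézout coefficients:
  1 = 4 - 1*3
  ... = 1233*(-51) + 199*(316)
Scale by 22: particular solution (-1122, 6952); reduce u mod 199: (72, -446).
General solution: u = 72 + 199t, v = -446 - 1233t for integer t.
825 ≤ 72 + 199t ≤ 2023 gives t ∈ [4, 9], which is 6 values.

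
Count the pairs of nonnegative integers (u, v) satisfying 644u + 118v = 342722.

gcd(644, 118) = 2.
By Bézout, 644×(-24) + 118×(131) = 2.
One solution: (49, 2637).
General: u = 49 + 59t, v = 2637 - 322t.
u ≥ 0 ⇒ t ≥ 0; v ≥ 0 ⇒ t ≤ 8. So t ∈ [0, 8]: 9 solutions.

9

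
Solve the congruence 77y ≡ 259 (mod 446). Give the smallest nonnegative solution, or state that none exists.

125

gcd(446, 77) = 1.
1 divides 259, so solutions exist.
By Bézout, 77*(-139) + 446*(24) = 1.
So 77*(-139) ≡ 1 (mod 446); multiply by 259: y ≡ -36001 (mod 446).
Smallest nonnegative: y = -36001 mod 446 = 125.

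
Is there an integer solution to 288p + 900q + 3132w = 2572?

gcd(900, 288) = 36.
gcd(36, 3132) = 36.
36 does not divide 2572 (remainder 16), so no integer solutions.

no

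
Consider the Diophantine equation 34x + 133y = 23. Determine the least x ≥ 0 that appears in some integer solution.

gcd(133, 34) = 1.
1 divides 23, so solutions exist.
By Bézout, 34×(-43) + 133×(11) = 1.
Scale by 23/1 = 23: (x₀, y₀) = (-989, 253).
General solution: x = -989 + 133t, y = 253 - 34t for integer t.
x ≥ 0: smallest is -989 mod 133 = 75 (at t = 8), with y = -19.

75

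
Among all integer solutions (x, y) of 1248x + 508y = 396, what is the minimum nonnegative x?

109

gcd(1248, 508):
  1248 = 2·508 + 232
  508 = 2·232 + 44
  232 = 5·44 + 12
  44 = 3·12 + 8
  12 = 1·8 + 4
  8 = 2·4
so gcd(1248, 508) = 4.
4 divides 396, so solutions exist.
Back-substitute for Bézout coefficients:
  4 = 12 - 1·8
  ... = 1248·(46) + 508·(-113)
Scale by 396/4 = 99: (x₀, y₀) = (4554, -11187).
General solution: x = 4554 + 127t, y = -11187 - 312t for integer t.
x ≥ 0: smallest is 4554 mod 127 = 109 (at t = -35), with y = -267.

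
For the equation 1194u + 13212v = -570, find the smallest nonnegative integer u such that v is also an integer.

2113

gcd(13212, 1194):
  13212 = 11×1194 + 78
  1194 = 15×78 + 24
  78 = 3×24 + 6
  24 = 4×6
so gcd(13212, 1194) = 6.
6 divides -570, so solutions exist.
Back-substitute for Bézout coefficients:
  6 = 78 - 3×24
  ... = 1194×(-509) + 13212×(46)
Scale by -570/6 = -95: (u₀, v₀) = (48355, -4370).
General solution: u = 48355 + 2202t, v = -4370 - 199t for integer t.
u ≥ 0: smallest is 48355 mod 2202 = 2113 (at t = -21), with v = -191.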